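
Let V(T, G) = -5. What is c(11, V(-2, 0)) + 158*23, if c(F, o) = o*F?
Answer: 3579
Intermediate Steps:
c(F, o) = F*o
c(11, V(-2, 0)) + 158*23 = 11*(-5) + 158*23 = -55 + 3634 = 3579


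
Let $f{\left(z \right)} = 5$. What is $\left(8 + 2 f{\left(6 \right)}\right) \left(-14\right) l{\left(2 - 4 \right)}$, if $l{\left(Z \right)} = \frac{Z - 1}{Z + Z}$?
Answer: $-189$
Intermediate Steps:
$l{\left(Z \right)} = \frac{-1 + Z}{2 Z}$
$\left(8 + 2 f{\left(6 \right)}\right) \left(-14\right) l{\left(2 - 4 \right)} = \left(8 + 2 \cdot 5\right) \left(-14\right) \frac{-1 + \left(2 - 4\right)}{2 \left(2 - 4\right)} = \left(8 + 10\right) \left(-14\right) \frac{-1 + \left(2 - 4\right)}{2 \left(2 - 4\right)} = 18 \left(-14\right) \frac{-1 - 2}{2 \left(-2\right)} = - 252 \cdot \frac{1}{2} \left(- \frac{1}{2}\right) \left(-3\right) = \left(-252\right) \frac{3}{4} = -189$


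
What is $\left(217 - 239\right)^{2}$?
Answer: $484$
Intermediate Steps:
$\left(217 - 239\right)^{2} = \left(-22\right)^{2} = 484$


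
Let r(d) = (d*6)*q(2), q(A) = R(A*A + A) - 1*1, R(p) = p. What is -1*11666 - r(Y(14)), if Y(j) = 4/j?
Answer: -81722/7 ≈ -11675.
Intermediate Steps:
q(A) = -1 + A + A² (q(A) = (A*A + A) - 1*1 = (A² + A) - 1 = (A + A²) - 1 = -1 + A + A²)
r(d) = 30*d (r(d) = (d*6)*(-1 + 2*(1 + 2)) = (6*d)*(-1 + 2*3) = (6*d)*(-1 + 6) = (6*d)*5 = 30*d)
-1*11666 - r(Y(14)) = -1*11666 - 30*4/14 = -11666 - 30*4*(1/14) = -11666 - 30*2/7 = -11666 - 1*60/7 = -11666 - 60/7 = -81722/7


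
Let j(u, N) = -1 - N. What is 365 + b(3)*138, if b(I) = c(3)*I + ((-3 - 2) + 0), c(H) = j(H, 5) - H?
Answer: -4051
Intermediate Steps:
c(H) = -6 - H (c(H) = (-1 - 1*5) - H = (-1 - 5) - H = -6 - H)
b(I) = -5 - 9*I (b(I) = (-6 - 1*3)*I + ((-3 - 2) + 0) = (-6 - 3)*I + (-5 + 0) = -9*I - 5 = -5 - 9*I)
365 + b(3)*138 = 365 + (-5 - 9*3)*138 = 365 + (-5 - 27)*138 = 365 - 32*138 = 365 - 4416 = -4051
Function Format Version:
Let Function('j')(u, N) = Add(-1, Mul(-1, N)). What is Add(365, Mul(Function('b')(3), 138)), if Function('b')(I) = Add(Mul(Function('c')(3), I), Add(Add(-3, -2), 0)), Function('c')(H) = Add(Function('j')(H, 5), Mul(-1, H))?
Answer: -4051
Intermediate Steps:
Function('c')(H) = Add(-6, Mul(-1, H)) (Function('c')(H) = Add(Add(-1, Mul(-1, 5)), Mul(-1, H)) = Add(Add(-1, -5), Mul(-1, H)) = Add(-6, Mul(-1, H)))
Function('b')(I) = Add(-5, Mul(-9, I)) (Function('b')(I) = Add(Mul(Add(-6, Mul(-1, 3)), I), Add(Add(-3, -2), 0)) = Add(Mul(Add(-6, -3), I), Add(-5, 0)) = Add(Mul(-9, I), -5) = Add(-5, Mul(-9, I)))
Add(365, Mul(Function('b')(3), 138)) = Add(365, Mul(Add(-5, Mul(-9, 3)), 138)) = Add(365, Mul(Add(-5, -27), 138)) = Add(365, Mul(-32, 138)) = Add(365, -4416) = -4051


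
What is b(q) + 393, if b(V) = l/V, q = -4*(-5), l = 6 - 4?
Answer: 3931/10 ≈ 393.10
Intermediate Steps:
l = 2
q = 20
b(V) = 2/V
b(q) + 393 = 2/20 + 393 = 2*(1/20) + 393 = ⅒ + 393 = 3931/10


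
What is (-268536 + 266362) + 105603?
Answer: 103429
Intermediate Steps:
(-268536 + 266362) + 105603 = -2174 + 105603 = 103429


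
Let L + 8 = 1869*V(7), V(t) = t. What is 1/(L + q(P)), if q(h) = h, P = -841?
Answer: 1/12234 ≈ 8.1739e-5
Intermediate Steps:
L = 13075 (L = -8 + 1869*7 = -8 + 13083 = 13075)
1/(L + q(P)) = 1/(13075 - 841) = 1/12234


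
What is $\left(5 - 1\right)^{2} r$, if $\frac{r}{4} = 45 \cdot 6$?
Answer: $17280$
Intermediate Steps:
$r = 1080$ ($r = 4 \cdot 45 \cdot 6 = 4 \cdot 270 = 1080$)
$\left(5 - 1\right)^{2} r = \left(5 - 1\right)^{2} \cdot 1080 = 4^{2} \cdot 1080 = 16 \cdot 1080 = 17280$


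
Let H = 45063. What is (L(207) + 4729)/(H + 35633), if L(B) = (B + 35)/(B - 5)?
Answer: 34125/582164 ≈ 0.058617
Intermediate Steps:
L(B) = (35 + B)/(-5 + B)
(L(207) + 4729)/(H + 35633) = ((35 + 207)/(-5 + 207) + 4729)/(45063 + 35633) = (242/202 + 4729)/80696 = ((1/202)*242 + 4729)*(1/80696) = (121/101 + 4729)*(1/80696) = (477750/101)*(1/80696) = 34125/582164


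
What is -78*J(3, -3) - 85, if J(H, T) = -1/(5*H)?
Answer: -399/5 ≈ -79.800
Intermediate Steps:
J(H, T) = -1/(5*H)
-78*J(3, -3) - 85 = -(-78)/(5*3) - 85 = -78*(-1/15) - 85 = 26/5 - 85 = -399/5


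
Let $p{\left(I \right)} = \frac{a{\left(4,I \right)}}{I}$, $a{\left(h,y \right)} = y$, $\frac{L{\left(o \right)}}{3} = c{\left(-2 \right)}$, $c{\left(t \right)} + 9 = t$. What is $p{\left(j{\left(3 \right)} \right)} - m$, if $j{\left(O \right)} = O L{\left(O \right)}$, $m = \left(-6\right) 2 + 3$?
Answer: $10$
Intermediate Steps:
$c{\left(t \right)} = -9 + t$
$L{\left(o \right)} = -33$ ($L{\left(o \right)} = 3 \left(-9 - 2\right) = 3 \left(-11\right) = -33$)
$m = -9$ ($m = -12 + 3 = -9$)
$j{\left(O \right)} = - 33 O$ ($j{\left(O \right)} = O \left(-33\right) = - 33 O$)
$p{\left(I \right)} = 1$ ($p{\left(I \right)} = \frac{I}{I} = 1$)
$p{\left(j{\left(3 \right)} \right)} - m = 1 - -9 = 1 + 9 = 10$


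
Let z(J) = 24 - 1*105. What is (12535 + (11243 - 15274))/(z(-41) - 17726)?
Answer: -8504/17807 ≈ -0.47756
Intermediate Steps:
z(J) = -81 (z(J) = 24 - 105 = -81)
(12535 + (11243 - 15274))/(z(-41) - 17726) = (12535 + (11243 - 15274))/(-81 - 17726) = (12535 - 4031)/(-17807) = 8504*(-1/17807) = -8504/17807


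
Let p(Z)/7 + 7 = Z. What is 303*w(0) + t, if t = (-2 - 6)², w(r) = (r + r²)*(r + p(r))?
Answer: 64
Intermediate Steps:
p(Z) = -49 + 7*Z
w(r) = (-49 + 8*r)*(r + r²) (w(r) = (r + r²)*(r + (-49 + 7*r)) = (r + r²)*(-49 + 8*r) = (-49 + 8*r)*(r + r²))
t = 64 (t = (-8)² = 64)
303*w(0) + t = 303*(0*(-49 - 41*0 + 8*0²)) + 64 = 303*(0*(-49 + 0 + 8*0)) + 64 = 303*(0*(-49 + 0 + 0)) + 64 = 303*(0*(-49)) + 64 = 303*0 + 64 = 0 + 64 = 64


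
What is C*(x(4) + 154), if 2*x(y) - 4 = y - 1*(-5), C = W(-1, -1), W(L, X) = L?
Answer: -321/2 ≈ -160.50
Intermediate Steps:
C = -1
x(y) = 9/2 + y/2 (x(y) = 2 + (y - 1*(-5))/2 = 2 + (y + 5)/2 = 2 + (5 + y)/2 = 2 + (5/2 + y/2) = 9/2 + y/2)
C*(x(4) + 154) = -((9/2 + (1/2)*4) + 154) = -((9/2 + 2) + 154) = -(13/2 + 154) = -1*321/2 = -321/2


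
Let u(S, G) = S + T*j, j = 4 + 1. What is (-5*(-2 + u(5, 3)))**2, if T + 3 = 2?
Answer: 100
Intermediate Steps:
T = -1 (T = -3 + 2 = -1)
j = 5
u(S, G) = -5 + S (u(S, G) = S - 1*5 = S - 5 = -5 + S)
(-5*(-2 + u(5, 3)))**2 = (-5*(-2 + (-5 + 5)))**2 = (-5*(-2 + 0))**2 = (-5*(-2))**2 = 10**2 = 100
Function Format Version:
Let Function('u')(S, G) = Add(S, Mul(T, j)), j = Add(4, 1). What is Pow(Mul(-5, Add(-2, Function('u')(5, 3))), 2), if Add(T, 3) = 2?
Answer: 100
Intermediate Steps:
T = -1 (T = Add(-3, 2) = -1)
j = 5
Function('u')(S, G) = Add(-5, S) (Function('u')(S, G) = Add(S, Mul(-1, 5)) = Add(S, -5) = Add(-5, S))
Pow(Mul(-5, Add(-2, Function('u')(5, 3))), 2) = Pow(Mul(-5, Add(-2, Add(-5, 5))), 2) = Pow(Mul(-5, Add(-2, 0)), 2) = Pow(Mul(-5, -2), 2) = Pow(10, 2) = 100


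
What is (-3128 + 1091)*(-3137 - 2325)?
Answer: 11126094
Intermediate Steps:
(-3128 + 1091)*(-3137 - 2325) = -2037*(-5462) = 11126094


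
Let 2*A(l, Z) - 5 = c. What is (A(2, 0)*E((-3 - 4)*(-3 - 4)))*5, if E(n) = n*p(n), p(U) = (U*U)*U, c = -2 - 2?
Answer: 28824005/2 ≈ 1.4412e+7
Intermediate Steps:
c = -4
A(l, Z) = 1/2 (A(l, Z) = 5/2 + (1/2)*(-4) = 5/2 - 2 = 1/2)
p(U) = U**3 (p(U) = U**2*U = U**3)
E(n) = n**4 (E(n) = n*n**3 = n**4)
(A(2, 0)*E((-3 - 4)*(-3 - 4)))*5 = (((-3 - 4)*(-3 - 4))**4/2)*5 = ((-7*(-7))**4/2)*5 = ((1/2)*49**4)*5 = ((1/2)*5764801)*5 = (5764801/2)*5 = 28824005/2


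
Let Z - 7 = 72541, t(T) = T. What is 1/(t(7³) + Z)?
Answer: 1/72891 ≈ 1.3719e-5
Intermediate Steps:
Z = 72548 (Z = 7 + 72541 = 72548)
1/(t(7³) + Z) = 1/(7³ + 72548) = 1/(343 + 72548) = 1/72891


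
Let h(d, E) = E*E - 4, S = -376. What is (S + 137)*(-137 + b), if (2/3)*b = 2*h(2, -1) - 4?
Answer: 36328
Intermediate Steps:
h(d, E) = -4 + E² (h(d, E) = E² - 4 = -4 + E²)
b = -15 (b = 3*(2*(-4 + (-1)²) - 4)/2 = 3*(2*(-4 + 1) - 4)/2 = 3*(2*(-3) - 4)/2 = 3*(-6 - 4)/2 = (3/2)*(-10) = -15)
(S + 137)*(-137 + b) = (-376 + 137)*(-137 - 15) = -239*(-152) = 36328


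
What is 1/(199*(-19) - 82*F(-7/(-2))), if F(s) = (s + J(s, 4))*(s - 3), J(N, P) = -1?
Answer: -2/7767 ≈ -0.00025750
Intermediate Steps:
F(s) = (-1 + s)*(-3 + s) (F(s) = (s - 1)*(s - 3) = (-1 + s)*(-3 + s))
1/(199*(-19) - 82*F(-7/(-2))) = 1/(199*(-19) - 82*(3 + (-7/(-2))**2 - (-28)/(-2))) = 1/(-3781 - 82*(3 + (-7*(-1/2))**2 - (-28)*(-1)/2)) = 1/(-3781 - 82*(3 + (7/2)**2 - 4*7/2)) = 1/(-3781 - 82*(3 + 49/4 - 14)) = 1/(-3781 - 82*5/4) = 1/(-3781 - 205/2) = 1/(-7767/2) = -2/7767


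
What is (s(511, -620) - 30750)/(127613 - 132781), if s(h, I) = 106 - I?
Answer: 3753/646 ≈ 5.8096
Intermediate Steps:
(s(511, -620) - 30750)/(127613 - 132781) = ((106 - 1*(-620)) - 30750)/(127613 - 132781) = ((106 + 620) - 30750)/(-5168) = (726 - 30750)*(-1/5168) = -30024*(-1/5168) = 3753/646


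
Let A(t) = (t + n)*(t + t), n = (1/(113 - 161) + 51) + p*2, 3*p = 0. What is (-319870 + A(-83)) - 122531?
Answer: -10490053/24 ≈ -4.3709e+5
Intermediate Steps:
p = 0 (p = (⅓)*0 = 0)
n = 2447/48 (n = (1/(113 - 161) + 51) + 0*2 = (1/(-48) + 51) + 0 = (-1/48 + 51) + 0 = 2447/48 + 0 = 2447/48 ≈ 50.979)
A(t) = 2*t*(2447/48 + t) (A(t) = (t + 2447/48)*(t + t) = (2447/48 + t)*(2*t) = 2*t*(2447/48 + t))
(-319870 + A(-83)) - 122531 = (-319870 + (1/24)*(-83)*(2447 + 48*(-83))) - 122531 = (-319870 + (1/24)*(-83)*(2447 - 3984)) - 122531 = (-319870 + (1/24)*(-83)*(-1537)) - 122531 = (-319870 + 127571/24) - 122531 = -7549309/24 - 122531 = -10490053/24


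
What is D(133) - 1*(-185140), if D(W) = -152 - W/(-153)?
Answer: 28303297/153 ≈ 1.8499e+5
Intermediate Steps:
D(W) = -152 + W/153 (D(W) = -152 - W*(-1)/153 = -152 - (-1)*W/153 = -152 + W/153)
D(133) - 1*(-185140) = (-152 + (1/153)*133) - 1*(-185140) = (-152 + 133/153) + 185140 = -23123/153 + 185140 = 28303297/153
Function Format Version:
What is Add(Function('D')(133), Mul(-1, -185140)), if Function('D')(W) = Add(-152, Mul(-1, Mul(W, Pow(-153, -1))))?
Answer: Rational(28303297, 153) ≈ 1.8499e+5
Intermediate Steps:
Function('D')(W) = Add(-152, Mul(Rational(1, 153), W)) (Function('D')(W) = Add(-152, Mul(-1, Mul(W, Rational(-1, 153)))) = Add(-152, Mul(-1, Mul(Rational(-1, 153), W))) = Add(-152, Mul(Rational(1, 153), W)))
Add(Function('D')(133), Mul(-1, -185140)) = Add(Add(-152, Mul(Rational(1, 153), 133)), Mul(-1, -185140)) = Add(Add(-152, Rational(133, 153)), 185140) = Add(Rational(-23123, 153), 185140) = Rational(28303297, 153)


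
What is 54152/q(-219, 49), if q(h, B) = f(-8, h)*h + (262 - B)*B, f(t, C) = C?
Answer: 27076/29199 ≈ 0.92729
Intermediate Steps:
q(h, B) = h² + B*(262 - B) (q(h, B) = h*h + (262 - B)*B = h² + B*(262 - B))
54152/q(-219, 49) = 54152/((-219)² - 1*49² + 262*49) = 54152/(47961 - 1*2401 + 12838) = 54152/(47961 - 2401 + 12838) = 54152/58398 = 54152*(1/58398) = 27076/29199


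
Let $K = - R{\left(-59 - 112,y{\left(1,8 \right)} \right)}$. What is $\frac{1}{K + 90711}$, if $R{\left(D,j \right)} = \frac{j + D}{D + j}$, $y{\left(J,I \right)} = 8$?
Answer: $\frac{1}{90710} \approx 1.1024 \cdot 10^{-5}$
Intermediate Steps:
$R{\left(D,j \right)} = 1$ ($R{\left(D,j \right)} = \frac{D + j}{D + j} = 1$)
$K = -1$ ($K = \left(-1\right) 1 = -1$)
$\frac{1}{K + 90711} = \frac{1}{-1 + 90711} = \frac{1}{90710}$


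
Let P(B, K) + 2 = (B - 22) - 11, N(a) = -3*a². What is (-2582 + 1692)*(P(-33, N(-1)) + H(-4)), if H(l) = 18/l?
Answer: 64525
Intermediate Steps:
P(B, K) = -35 + B (P(B, K) = -2 + ((B - 22) - 11) = -2 + ((-22 + B) - 11) = -2 + (-33 + B) = -35 + B)
(-2582 + 1692)*(P(-33, N(-1)) + H(-4)) = (-2582 + 1692)*((-35 - 33) + 18/(-4)) = -890*(-68 + 18*(-¼)) = -890*(-68 - 9/2) = -890*(-145/2) = 64525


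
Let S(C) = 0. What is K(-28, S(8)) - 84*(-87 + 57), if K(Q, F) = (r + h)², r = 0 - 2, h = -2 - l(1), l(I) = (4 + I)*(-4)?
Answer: 2776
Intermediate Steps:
l(I) = -16 - 4*I
h = 18 (h = -2 - (-16 - 4*1) = -2 - (-16 - 4) = -2 - 1*(-20) = -2 + 20 = 18)
r = -2
K(Q, F) = 256 (K(Q, F) = (-2 + 18)² = 16² = 256)
K(-28, S(8)) - 84*(-87 + 57) = 256 - 84*(-87 + 57) = 256 - 84*(-30) = 256 - 1*(-2520) = 256 + 2520 = 2776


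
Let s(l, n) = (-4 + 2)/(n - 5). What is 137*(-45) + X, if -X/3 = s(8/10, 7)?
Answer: -6162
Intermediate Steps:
s(l, n) = -2/(-5 + n)
X = 3 (X = -(-6)/(-5 + 7) = -(-6)/2 = -3*(-1) = 3)
137*(-45) + X = 137*(-45) + 3 = -6165 + 3 = -6162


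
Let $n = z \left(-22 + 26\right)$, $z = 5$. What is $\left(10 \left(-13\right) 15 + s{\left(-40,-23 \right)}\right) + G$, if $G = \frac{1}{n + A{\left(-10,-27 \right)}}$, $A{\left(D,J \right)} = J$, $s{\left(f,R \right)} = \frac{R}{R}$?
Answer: $- \frac{13644}{7} \approx -1949.1$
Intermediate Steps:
$s{\left(f,R \right)} = 1$
$n = 20$ ($n = 5 \left(-22 + 26\right) = 5 \cdot 4 = 20$)
$G = - \frac{1}{7}$ ($G = \frac{1}{20 - 27} = \frac{1}{-7} = - \frac{1}{7} \approx -0.14286$)
$\left(10 \left(-13\right) 15 + s{\left(-40,-23 \right)}\right) + G = \left(10 \left(-13\right) 15 + 1\right) - \frac{1}{7} = \left(\left(-130\right) 15 + 1\right) - \frac{1}{7} = \left(-1950 + 1\right) - \frac{1}{7} = -1949 - \frac{1}{7} = - \frac{13644}{7}$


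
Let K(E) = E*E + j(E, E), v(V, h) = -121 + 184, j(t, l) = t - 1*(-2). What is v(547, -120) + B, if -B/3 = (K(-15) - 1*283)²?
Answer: -15060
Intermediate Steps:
j(t, l) = 2 + t (j(t, l) = t + 2 = 2 + t)
v(V, h) = 63
K(E) = 2 + E + E² (K(E) = E*E + (2 + E) = E² + (2 + E) = 2 + E + E²)
B = -15123 (B = -3*((2 - 15 + (-15)²) - 1*283)² = -3*((2 - 15 + 225) - 283)² = -3*(212 - 283)² = -3*(-71)² = -3*5041 = -15123)
v(547, -120) + B = 63 - 15123 = -15060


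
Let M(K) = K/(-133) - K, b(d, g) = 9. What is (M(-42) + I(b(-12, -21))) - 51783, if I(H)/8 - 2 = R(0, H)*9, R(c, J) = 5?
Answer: -975929/19 ≈ -51365.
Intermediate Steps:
I(H) = 376 (I(H) = 16 + 8*(5*9) = 16 + 8*45 = 16 + 360 = 376)
M(K) = -134*K/133 (M(K) = K*(-1/133) - K = -K/133 - K = -134*K/133)
(M(-42) + I(b(-12, -21))) - 51783 = (-134/133*(-42) + 376) - 51783 = (804/19 + 376) - 51783 = 7948/19 - 51783 = -975929/19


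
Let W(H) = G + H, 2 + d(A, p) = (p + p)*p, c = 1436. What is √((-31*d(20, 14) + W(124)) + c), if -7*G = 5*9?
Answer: 3*I*√57365/7 ≈ 102.65*I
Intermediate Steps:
G = -45/7 (G = -5*9/7 = -⅐*45 = -45/7 ≈ -6.4286)
d(A, p) = -2 + 2*p² (d(A, p) = -2 + (p + p)*p = -2 + (2*p)*p = -2 + 2*p²)
W(H) = -45/7 + H
√((-31*d(20, 14) + W(124)) + c) = √((-31*(-2 + 2*14²) + (-45/7 + 124)) + 1436) = √((-31*(-2 + 2*196) + 823/7) + 1436) = √((-31*(-2 + 392) + 823/7) + 1436) = √((-31*390 + 823/7) + 1436) = √((-12090 + 823/7) + 1436) = √(-83807/7 + 1436) = √(-73755/7) = 3*I*√57365/7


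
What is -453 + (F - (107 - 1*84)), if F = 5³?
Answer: -351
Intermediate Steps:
F = 125
-453 + (F - (107 - 1*84)) = -453 + (125 - (107 - 1*84)) = -453 + (125 - (107 - 84)) = -453 + (125 - 1*23) = -453 + (125 - 23) = -453 + 102 = -351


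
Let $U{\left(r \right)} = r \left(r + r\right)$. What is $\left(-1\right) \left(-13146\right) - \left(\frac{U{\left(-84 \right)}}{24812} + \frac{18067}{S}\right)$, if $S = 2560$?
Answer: $\frac{208633171999}{15879680} \approx 13138.0$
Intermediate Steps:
$U{\left(r \right)} = 2 r^{2}$ ($U{\left(r \right)} = r 2 r = 2 r^{2}$)
$\left(-1\right) \left(-13146\right) - \left(\frac{U{\left(-84 \right)}}{24812} + \frac{18067}{S}\right) = \left(-1\right) \left(-13146\right) - \left(\frac{2 \left(-84\right)^{2}}{24812} + \frac{18067}{2560}\right) = 13146 - \left(2 \cdot 7056 \cdot \frac{1}{24812} + 18067 \cdot \frac{1}{2560}\right) = 13146 - \left(14112 \cdot \frac{1}{24812} + \frac{18067}{2560}\right) = 13146 - \left(\frac{3528}{6203} + \frac{18067}{2560}\right) = 13146 - \frac{121101281}{15879680} = \frac{208633171999}{15879680}$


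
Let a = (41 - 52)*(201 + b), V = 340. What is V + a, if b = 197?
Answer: -4038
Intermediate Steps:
a = -4378 (a = (41 - 52)*(201 + 197) = -11*398 = -4378)
V + a = 340 - 4378 = -4038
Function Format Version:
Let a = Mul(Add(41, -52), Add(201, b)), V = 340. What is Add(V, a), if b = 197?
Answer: -4038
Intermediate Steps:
a = -4378 (a = Mul(Add(41, -52), Add(201, 197)) = Mul(-11, 398) = -4378)
Add(V, a) = Add(340, -4378) = -4038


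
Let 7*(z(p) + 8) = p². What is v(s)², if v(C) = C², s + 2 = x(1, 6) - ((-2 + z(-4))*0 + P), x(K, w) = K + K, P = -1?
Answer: 1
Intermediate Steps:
x(K, w) = 2*K
z(p) = -8 + p²/7
s = 1 (s = -2 + (2*1 - ((-2 + (-8 + (⅐)*(-4)²))*0 - 1)) = -2 + (2 - ((-2 + (-8 + (⅐)*16))*0 - 1)) = -2 + (2 - ((-2 + (-8 + 16/7))*0 - 1)) = -2 + (2 - ((-2 - 40/7)*0 - 1)) = -2 + (2 - (-54/7*0 - 1)) = -2 + (2 - (0 - 1)) = -2 + (2 - 1*(-1)) = -2 + (2 + 1) = -2 + 3 = 1)
v(s)² = (1²)² = 1² = 1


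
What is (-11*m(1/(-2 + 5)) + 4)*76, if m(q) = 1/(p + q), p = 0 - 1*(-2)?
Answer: -380/7 ≈ -54.286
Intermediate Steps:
p = 2 (p = 0 + 2 = 2)
m(q) = 1/(2 + q)
(-11*m(1/(-2 + 5)) + 4)*76 = (-11/(2 + 1/(-2 + 5)) + 4)*76 = (-11/(2 + 1/3) + 4)*76 = (-11/7/3 + 4)*76 = (-11*3/7 + 4)*76 = (-33/7 + 4)*76 = -5/7*76 = -380/7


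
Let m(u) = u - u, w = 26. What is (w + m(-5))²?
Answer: 676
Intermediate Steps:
m(u) = 0
(w + m(-5))² = (26 + 0)² = 26² = 676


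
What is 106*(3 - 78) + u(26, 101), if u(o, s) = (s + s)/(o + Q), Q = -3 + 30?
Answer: -421148/53 ≈ -7946.2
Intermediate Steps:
Q = 27
u(o, s) = 2*s/(27 + o) (u(o, s) = (s + s)/(o + 27) = (2*s)/(27 + o) = 2*s/(27 + o))
106*(3 - 78) + u(26, 101) = 106*(3 - 78) + 2*101/(27 + 26) = 106*(-75) + 2*101/53 = -7950 + 2*101*(1/53) = -7950 + 202/53 = -421148/53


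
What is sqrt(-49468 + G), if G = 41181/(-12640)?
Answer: I*sqrt(494000193790)/3160 ≈ 222.42*I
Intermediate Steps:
G = -41181/12640 (G = 41181*(-1/12640) = -41181/12640 ≈ -3.2580)
sqrt(-49468 + G) = sqrt(-49468 - 41181/12640) = sqrt(-625316701/12640) = I*sqrt(494000193790)/3160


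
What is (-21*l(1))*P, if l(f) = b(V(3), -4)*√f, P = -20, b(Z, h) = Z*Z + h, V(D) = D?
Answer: 2100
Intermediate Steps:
b(Z, h) = h + Z² (b(Z, h) = Z² + h = h + Z²)
l(f) = 5*√f (l(f) = (-4 + 3²)*√f = (-4 + 9)*√f = 5*√f)
(-21*l(1))*P = -105*√1*(-20) = -105*(-20) = 2100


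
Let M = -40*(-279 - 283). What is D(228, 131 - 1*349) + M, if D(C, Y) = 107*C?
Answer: 46876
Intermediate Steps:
M = 22480 (M = -40*(-562) = 22480)
D(228, 131 - 1*349) + M = 107*228 + 22480 = 24396 + 22480 = 46876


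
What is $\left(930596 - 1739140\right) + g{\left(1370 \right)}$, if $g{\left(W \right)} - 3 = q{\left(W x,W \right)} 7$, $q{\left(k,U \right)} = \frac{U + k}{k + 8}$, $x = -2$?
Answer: $- \frac{1104462211}{1366} \approx -8.0854 \cdot 10^{5}$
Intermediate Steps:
$q{\left(k,U \right)} = \frac{U + k}{8 + k}$
$g{\left(W \right)} = 3 - \frac{7 W}{8 - 2 W}$ ($g{\left(W \right)} = 3 + \frac{W + W \left(-2\right)}{8 + W \left(-2\right)} 7 = 3 + \frac{W - 2 W}{8 - 2 W} 7 = 3 + \frac{\left(-1\right) W}{8 - 2 W} 7 = 3 + - \frac{W}{8 - 2 W} 7 = 3 - \frac{7 W}{8 - 2 W}$)
$\left(930596 - 1739140\right) + g{\left(1370 \right)} = \left(930596 - 1739140\right) + \frac{24 - 17810}{2 \left(4 - 1370\right)} = -808544 + \frac{24 - 17810}{2 \left(4 - 1370\right)} = -808544 + \frac{1}{2} \frac{1}{-1366} \left(-17786\right) = -808544 + \frac{1}{2} \left(- \frac{1}{1366}\right) \left(-17786\right) = -808544 + \frac{8893}{1366} = - \frac{1104462211}{1366}$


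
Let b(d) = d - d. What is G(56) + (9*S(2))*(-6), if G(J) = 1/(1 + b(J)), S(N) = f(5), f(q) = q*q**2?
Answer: -6749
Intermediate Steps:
f(q) = q**3
S(N) = 125 (S(N) = 5**3 = 125)
b(d) = 0
G(J) = 1 (G(J) = 1/(1 + 0) = 1/1 = 1)
G(56) + (9*S(2))*(-6) = 1 + (9*125)*(-6) = 1 + 1125*(-6) = 1 - 6750 = -6749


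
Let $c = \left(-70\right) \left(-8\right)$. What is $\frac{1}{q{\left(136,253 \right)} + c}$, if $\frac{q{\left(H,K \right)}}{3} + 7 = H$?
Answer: $\frac{1}{947} \approx 0.001056$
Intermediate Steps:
$q{\left(H,K \right)} = -21 + 3 H$
$c = 560$
$\frac{1}{q{\left(136,253 \right)} + c} = \frac{1}{\left(-21 + 3 \cdot 136\right) + 560} = \frac{1}{\left(-21 + 408\right) + 560} = \frac{1}{387 + 560} = \frac{1}{947}$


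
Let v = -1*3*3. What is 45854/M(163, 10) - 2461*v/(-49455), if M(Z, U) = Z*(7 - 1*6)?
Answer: 251566587/895685 ≈ 280.87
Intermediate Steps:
v = -9 (v = -3*3 = -9)
M(Z, U) = Z (M(Z, U) = Z*(7 - 6) = Z*1 = Z)
45854/M(163, 10) - 2461*v/(-49455) = 45854/163 - 2461*(-9)/(-49455) = 45854*(1/163) + 22149*(-1/49455) = 45854/163 - 2461/5495 = 251566587/895685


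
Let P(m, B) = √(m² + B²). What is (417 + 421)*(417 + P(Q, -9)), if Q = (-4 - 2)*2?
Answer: 362016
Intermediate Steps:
Q = -12 (Q = -6*2 = -12)
P(m, B) = √(B² + m²)
(417 + 421)*(417 + P(Q, -9)) = (417 + 421)*(417 + √((-9)² + (-12)²)) = 838*(417 + √(81 + 144)) = 838*(417 + √225) = 838*(417 + 15) = 838*432 = 362016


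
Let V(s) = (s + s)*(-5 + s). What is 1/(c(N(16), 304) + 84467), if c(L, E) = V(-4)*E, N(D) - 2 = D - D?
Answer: 1/106355 ≈ 9.4025e-6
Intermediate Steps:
V(s) = 2*s*(-5 + s) (V(s) = (2*s)*(-5 + s) = 2*s*(-5 + s))
N(D) = 2 (N(D) = 2 + (D - D) = 2 + 0 = 2)
c(L, E) = 72*E (c(L, E) = (2*(-4)*(-5 - 4))*E = (2*(-4)*(-9))*E = 72*E)
1/(c(N(16), 304) + 84467) = 1/(72*304 + 84467) = 1/(21888 + 84467) = 1/106355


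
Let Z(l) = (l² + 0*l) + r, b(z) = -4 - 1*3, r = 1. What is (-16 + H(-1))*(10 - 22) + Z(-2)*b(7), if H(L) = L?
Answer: 169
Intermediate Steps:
b(z) = -7 (b(z) = -4 - 3 = -7)
Z(l) = 1 + l² (Z(l) = (l² + 0*l) + 1 = (l² + 0) + 1 = l² + 1 = 1 + l²)
(-16 + H(-1))*(10 - 22) + Z(-2)*b(7) = (-16 - 1)*(10 - 22) + (1 + (-2)²)*(-7) = -17*(-12) + (1 + 4)*(-7) = 204 + 5*(-7) = 204 - 35 = 169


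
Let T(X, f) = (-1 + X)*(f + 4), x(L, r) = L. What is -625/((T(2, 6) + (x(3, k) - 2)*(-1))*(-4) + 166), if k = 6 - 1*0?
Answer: -125/26 ≈ -4.8077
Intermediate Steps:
k = 6 (k = 6 + 0 = 6)
T(X, f) = (-1 + X)*(4 + f)
-625/((T(2, 6) + (x(3, k) - 2)*(-1))*(-4) + 166) = -625/(((-4 - 1*6 + 4*2 + 2*6) + (3 - 2)*(-1))*(-4) + 166) = -625/(((-4 - 6 + 8 + 12) + 1*(-1))*(-4) + 166) = -625/((10 - 1)*(-4) + 166) = -625/(9*(-4) + 166) = -625/(-36 + 166) = -625/130 = -625*1/130 = -125/26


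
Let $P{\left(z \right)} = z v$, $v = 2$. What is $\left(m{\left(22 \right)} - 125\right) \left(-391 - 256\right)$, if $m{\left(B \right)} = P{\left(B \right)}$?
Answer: $52407$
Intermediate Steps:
$P{\left(z \right)} = 2 z$ ($P{\left(z \right)} = z 2 = 2 z$)
$m{\left(B \right)} = 2 B$
$\left(m{\left(22 \right)} - 125\right) \left(-391 - 256\right) = \left(2 \cdot 22 - 125\right) \left(-391 - 256\right) = \left(44 - 125\right) \left(-647\right) = \left(-81\right) \left(-647\right) = 52407$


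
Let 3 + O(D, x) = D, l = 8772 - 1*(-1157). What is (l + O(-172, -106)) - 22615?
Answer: -12861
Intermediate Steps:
l = 9929 (l = 8772 + 1157 = 9929)
O(D, x) = -3 + D
(l + O(-172, -106)) - 22615 = (9929 + (-3 - 172)) - 22615 = (9929 - 175) - 22615 = 9754 - 22615 = -12861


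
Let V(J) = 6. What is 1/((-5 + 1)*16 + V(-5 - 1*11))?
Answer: -1/58 ≈ -0.017241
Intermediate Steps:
1/((-5 + 1)*16 + V(-5 - 1*11)) = 1/((-5 + 1)*16 + 6) = 1/(-4*16 + 6) = 1/(-64 + 6) = 1/(-58) = -1/58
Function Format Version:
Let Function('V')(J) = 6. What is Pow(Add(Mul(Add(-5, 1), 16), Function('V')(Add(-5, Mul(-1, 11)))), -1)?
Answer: Rational(-1, 58) ≈ -0.017241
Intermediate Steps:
Pow(Add(Mul(Add(-5, 1), 16), Function('V')(Add(-5, Mul(-1, 11)))), -1) = Pow(Add(Mul(Add(-5, 1), 16), 6), -1) = Pow(Add(Mul(-4, 16), 6), -1) = Pow(Add(-64, 6), -1) = Pow(-58, -1) = Rational(-1, 58)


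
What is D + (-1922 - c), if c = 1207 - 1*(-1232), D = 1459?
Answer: -2902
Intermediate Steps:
c = 2439 (c = 1207 + 1232 = 2439)
D + (-1922 - c) = 1459 + (-1922 - 1*2439) = 1459 + (-1922 - 2439) = 1459 - 4361 = -2902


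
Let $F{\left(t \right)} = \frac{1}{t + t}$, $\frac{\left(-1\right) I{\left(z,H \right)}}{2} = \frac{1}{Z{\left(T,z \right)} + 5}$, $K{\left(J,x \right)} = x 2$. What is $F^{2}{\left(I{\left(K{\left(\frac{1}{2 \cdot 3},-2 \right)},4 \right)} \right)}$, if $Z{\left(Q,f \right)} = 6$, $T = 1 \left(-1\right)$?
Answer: $\frac{121}{16} \approx 7.5625$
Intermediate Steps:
$T = -1$
$K{\left(J,x \right)} = 2 x$
$I{\left(z,H \right)} = - \frac{2}{11}$ ($I{\left(z,H \right)} = - \frac{2}{6 + 5} = - \frac{2}{11}$)
$F{\left(t \right)} = \frac{1}{2 t}$
$F^{2}{\left(I{\left(K{\left(\frac{1}{2 \cdot 3},-2 \right)},4 \right)} \right)} = \left(\frac{1}{2 \left(- \frac{2}{11}\right)}\right)^{2} = \left(\frac{1}{2} \left(- \frac{11}{2}\right)\right)^{2} = \left(- \frac{11}{4}\right)^{2} = \frac{121}{16}$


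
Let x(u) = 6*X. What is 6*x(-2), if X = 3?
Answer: 108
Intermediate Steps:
x(u) = 18 (x(u) = 6*3 = 18)
6*x(-2) = 6*18 = 108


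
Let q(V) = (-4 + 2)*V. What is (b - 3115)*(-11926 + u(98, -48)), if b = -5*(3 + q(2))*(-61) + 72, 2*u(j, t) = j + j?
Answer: 39600144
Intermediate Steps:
q(V) = -2*V
u(j, t) = j (u(j, t) = (j + j)/2 = (2*j)/2 = j)
b = -233 (b = -5*(3 - 2*2)*(-61) + 72 = -5*(3 - 4)*(-61) + 72 = -5*(-1)*(-61) + 72 = 5*(-61) + 72 = -305 + 72 = -233)
(b - 3115)*(-11926 + u(98, -48)) = (-233 - 3115)*(-11926 + 98) = -3348*(-11828) = 39600144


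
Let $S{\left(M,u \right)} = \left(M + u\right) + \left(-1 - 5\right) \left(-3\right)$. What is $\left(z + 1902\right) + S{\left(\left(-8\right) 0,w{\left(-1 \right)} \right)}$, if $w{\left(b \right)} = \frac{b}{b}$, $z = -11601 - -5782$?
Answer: $-3898$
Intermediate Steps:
$z = -5819$ ($z = -11601 + 5782 = -5819$)
$w{\left(b \right)} = 1$
$S{\left(M,u \right)} = 18 + M + u$ ($S{\left(M,u \right)} = \left(M + u\right) - -18 = \left(M + u\right) + 18 = 18 + M + u$)
$\left(z + 1902\right) + S{\left(\left(-8\right) 0,w{\left(-1 \right)} \right)} = \left(-5819 + 1902\right) + \left(18 - 0 + 1\right) = -3917 + \left(18 + 0 + 1\right) = -3917 + 19 = -3898$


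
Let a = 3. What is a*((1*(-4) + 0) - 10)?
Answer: -42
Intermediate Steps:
a*((1*(-4) + 0) - 10) = 3*((1*(-4) + 0) - 10) = 3*((-4 + 0) - 10) = 3*(-4 - 10) = 3*(-14) = -42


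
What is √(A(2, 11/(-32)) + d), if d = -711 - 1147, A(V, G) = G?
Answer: I*√118934/8 ≈ 43.109*I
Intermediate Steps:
d = -1858
√(A(2, 11/(-32)) + d) = √(11/(-32) - 1858) = √(11*(-1/32) - 1858) = √(-11/32 - 1858) = √(-59467/32) = I*√118934/8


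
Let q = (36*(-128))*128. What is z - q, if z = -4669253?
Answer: -4079429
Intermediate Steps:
q = -589824 (q = -4608*128 = -589824)
z - q = -4669253 - 1*(-589824) = -4669253 + 589824 = -4079429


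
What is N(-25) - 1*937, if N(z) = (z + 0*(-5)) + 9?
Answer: -953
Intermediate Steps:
N(z) = 9 + z (N(z) = (z + 0) + 9 = z + 9 = 9 + z)
N(-25) - 1*937 = (9 - 25) - 1*937 = -16 - 937 = -953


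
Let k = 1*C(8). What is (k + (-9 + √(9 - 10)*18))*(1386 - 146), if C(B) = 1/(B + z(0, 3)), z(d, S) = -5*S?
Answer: -79360/7 + 22320*I ≈ -11337.0 + 22320.0*I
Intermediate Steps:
C(B) = 1/(-15 + B) (C(B) = 1/(B - 5*3) = 1/(B - 15) = 1/(-15 + B))
k = -⅐ (k = 1/(-15 + 8) = 1/(-7) = 1*(-⅐) = -⅐ ≈ -0.14286)
(k + (-9 + √(9 - 10)*18))*(1386 - 146) = (-⅐ + (-9 + √(9 - 10)*18))*(1386 - 146) = (-⅐ + (-9 + √(-1)*18))*1240 = (-⅐ + (-9 + I*18))*1240 = (-⅐ + (-9 + 18*I))*1240 = (-64/7 + 18*I)*1240 = -79360/7 + 22320*I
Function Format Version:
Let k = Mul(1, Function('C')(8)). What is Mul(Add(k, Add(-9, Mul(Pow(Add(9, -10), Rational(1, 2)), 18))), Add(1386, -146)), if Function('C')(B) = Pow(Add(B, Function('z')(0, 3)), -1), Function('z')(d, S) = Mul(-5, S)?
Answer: Add(Rational(-79360, 7), Mul(22320, I)) ≈ Add(-11337., Mul(22320., I))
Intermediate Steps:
Function('C')(B) = Pow(Add(-15, B), -1) (Function('C')(B) = Pow(Add(B, Mul(-5, 3)), -1) = Pow(Add(B, -15), -1) = Pow(Add(-15, B), -1))
k = Rational(-1, 7) (k = Mul(1, Pow(Add(-15, 8), -1)) = Mul(1, Pow(-7, -1)) = Mul(1, Rational(-1, 7)) = Rational(-1, 7) ≈ -0.14286)
Mul(Add(k, Add(-9, Mul(Pow(Add(9, -10), Rational(1, 2)), 18))), Add(1386, -146)) = Mul(Add(Rational(-1, 7), Add(-9, Mul(Pow(Add(9, -10), Rational(1, 2)), 18))), Add(1386, -146)) = Mul(Add(Rational(-1, 7), Add(-9, Mul(Pow(-1, Rational(1, 2)), 18))), 1240) = Mul(Add(Rational(-1, 7), Add(-9, Mul(I, 18))), 1240) = Mul(Add(Rational(-1, 7), Add(-9, Mul(18, I))), 1240) = Mul(Add(Rational(-64, 7), Mul(18, I)), 1240) = Add(Rational(-79360, 7), Mul(22320, I))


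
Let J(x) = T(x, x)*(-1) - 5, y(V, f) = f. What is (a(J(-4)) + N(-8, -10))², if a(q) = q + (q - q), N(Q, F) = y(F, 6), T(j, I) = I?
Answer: 25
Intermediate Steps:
N(Q, F) = 6
J(x) = -5 - x (J(x) = x*(-1) - 5 = -x - 5 = -5 - x)
a(q) = q (a(q) = q + 0 = q)
(a(J(-4)) + N(-8, -10))² = ((-5 - 1*(-4)) + 6)² = ((-5 + 4) + 6)² = (-1 + 6)² = 5² = 25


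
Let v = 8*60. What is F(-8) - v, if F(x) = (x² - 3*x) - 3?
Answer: -395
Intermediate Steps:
v = 480
F(x) = -3 + x² - 3*x
F(-8) - v = (-3 + (-8)² - 3*(-8)) - 1*480 = (-3 + 64 + 24) - 480 = 85 - 480 = -395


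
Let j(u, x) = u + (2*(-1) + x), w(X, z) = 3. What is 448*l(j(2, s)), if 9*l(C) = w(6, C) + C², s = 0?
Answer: 448/3 ≈ 149.33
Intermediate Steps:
j(u, x) = -2 + u + x (j(u, x) = u + (-2 + x) = -2 + u + x)
l(C) = ⅓ + C²/9 (l(C) = (3 + C²)/9 = ⅓ + C²/9)
448*l(j(2, s)) = 448*(⅓ + (-2 + 2 + 0)²/9) = 448*(⅓ + (⅑)*0²) = 448*(⅓ + (⅑)*0) = 448*(⅓ + 0) = 448*(⅓) = 448/3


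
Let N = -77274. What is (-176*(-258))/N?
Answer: -7568/12879 ≈ -0.58762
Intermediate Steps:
(-176*(-258))/N = -176*(-258)/(-77274) = 45408*(-1/77274) = -7568/12879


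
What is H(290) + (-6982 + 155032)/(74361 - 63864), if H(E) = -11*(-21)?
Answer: 857619/3499 ≈ 245.10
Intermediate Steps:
H(E) = 231
H(290) + (-6982 + 155032)/(74361 - 63864) = 231 + (-6982 + 155032)/(74361 - 63864) = 231 + 148050/10497 = 231 + 148050*(1/10497) = 231 + 49350/3499 = 857619/3499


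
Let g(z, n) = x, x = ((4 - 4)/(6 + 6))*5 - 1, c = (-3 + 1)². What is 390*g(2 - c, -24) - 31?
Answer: -421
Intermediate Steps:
c = 4 (c = (-2)² = 4)
x = -1 (x = (0/12)*5 - 1 = (0*(1/12))*5 - 1 = 0*5 - 1 = 0 - 1 = -1)
g(z, n) = -1
390*g(2 - c, -24) - 31 = 390*(-1) - 31 = -390 - 31 = -421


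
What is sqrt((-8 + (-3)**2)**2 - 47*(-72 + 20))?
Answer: sqrt(2445) ≈ 49.447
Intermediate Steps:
sqrt((-8 + (-3)**2)**2 - 47*(-72 + 20)) = sqrt((-8 + 9)**2 - 47*(-52)) = sqrt(1**2 + 2444) = sqrt(1 + 2444) = sqrt(2445)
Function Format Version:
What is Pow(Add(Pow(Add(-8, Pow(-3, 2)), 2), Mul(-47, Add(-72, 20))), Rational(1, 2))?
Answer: Pow(2445, Rational(1, 2)) ≈ 49.447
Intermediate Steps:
Pow(Add(Pow(Add(-8, Pow(-3, 2)), 2), Mul(-47, Add(-72, 20))), Rational(1, 2)) = Pow(Add(Pow(Add(-8, 9), 2), Mul(-47, -52)), Rational(1, 2)) = Pow(Add(Pow(1, 2), 2444), Rational(1, 2)) = Pow(Add(1, 2444), Rational(1, 2)) = Pow(2445, Rational(1, 2))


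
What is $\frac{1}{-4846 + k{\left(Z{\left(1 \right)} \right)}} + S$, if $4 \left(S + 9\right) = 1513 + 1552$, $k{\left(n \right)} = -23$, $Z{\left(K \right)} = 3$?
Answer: $\frac{14748197}{19476} \approx 757.25$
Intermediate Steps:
$S = \frac{3029}{4}$ ($S = -9 + \frac{1513 + 1552}{4} = -9 + \frac{1}{4} \cdot 3065 = -9 + \frac{3065}{4} = \frac{3029}{4} \approx 757.25$)
$\frac{1}{-4846 + k{\left(Z{\left(1 \right)} \right)}} + S = \frac{1}{-4846 - 23} + \frac{3029}{4} = \frac{1}{-4869} + \frac{3029}{4} = - \frac{1}{4869} + \frac{3029}{4} = \frac{14748197}{19476}$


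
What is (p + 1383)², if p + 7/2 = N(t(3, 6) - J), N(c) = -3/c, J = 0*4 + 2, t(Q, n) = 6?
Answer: 30415225/16 ≈ 1.9010e+6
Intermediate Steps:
J = 2 (J = 0 + 2 = 2)
p = -17/4 (p = -7/2 - 3/(6 - 1*2) = -7/2 - 3/(6 - 2) = -7/2 - 3/4 = -7/2 - 3*¼ = -7/2 - ¾ = -17/4 ≈ -4.2500)
(p + 1383)² = (-17/4 + 1383)² = (5515/4)² = 30415225/16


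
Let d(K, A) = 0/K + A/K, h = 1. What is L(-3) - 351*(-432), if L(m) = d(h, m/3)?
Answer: 151631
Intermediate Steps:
d(K, A) = A/K (d(K, A) = 0 + A/K = A/K)
L(m) = m/3 (L(m) = (m/3)/1 = (m*(1/3))*1 = (m/3)*1 = m/3)
L(-3) - 351*(-432) = (1/3)*(-3) - 351*(-432) = -1 + 151632 = 151631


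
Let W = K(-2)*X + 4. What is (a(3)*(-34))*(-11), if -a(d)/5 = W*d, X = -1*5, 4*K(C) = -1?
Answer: -58905/2 ≈ -29453.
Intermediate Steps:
K(C) = -¼ (K(C) = (¼)*(-1) = -¼)
X = -5
W = 21/4 (W = -¼*(-5) + 4 = 5/4 + 4 = 21/4 ≈ 5.2500)
a(d) = -105*d/4
(a(3)*(-34))*(-11) = (-105/4*3*(-34))*(-11) = -315/4*(-34)*(-11) = (5355/2)*(-11) = -58905/2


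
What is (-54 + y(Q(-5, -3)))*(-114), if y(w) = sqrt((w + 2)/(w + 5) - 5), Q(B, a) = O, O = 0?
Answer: 6156 - 114*I*sqrt(115)/5 ≈ 6156.0 - 244.5*I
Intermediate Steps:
Q(B, a) = 0
y(w) = sqrt(-5 + (2 + w)/(5 + w)) (y(w) = sqrt((2 + w)/(5 + w) - 5) = sqrt(-5 + (2 + w)/(5 + w)))
(-54 + y(Q(-5, -3)))*(-114) = (-54 + sqrt((-23 - 4*0)/(5 + 0)))*(-114) = (-54 + sqrt((-23 + 0)/5))*(-114) = (-54 + sqrt((1/5)*(-23)))*(-114) = (-54 + sqrt(-23/5))*(-114) = (-54 + I*sqrt(115)/5)*(-114) = 6156 - 114*I*sqrt(115)/5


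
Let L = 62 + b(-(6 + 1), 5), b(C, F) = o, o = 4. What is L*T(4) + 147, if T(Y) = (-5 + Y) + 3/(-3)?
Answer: 15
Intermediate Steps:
b(C, F) = 4
T(Y) = -6 + Y (T(Y) = (-5 + Y) + 3*(-⅓) = (-5 + Y) - 1 = -6 + Y)
L = 66 (L = 62 + 4 = 66)
L*T(4) + 147 = 66*(-6 + 4) + 147 = 66*(-2) + 147 = -132 + 147 = 15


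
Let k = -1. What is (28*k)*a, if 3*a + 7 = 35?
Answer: -784/3 ≈ -261.33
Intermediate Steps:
a = 28/3 (a = -7/3 + (1/3)*35 = -7/3 + 35/3 = 28/3 ≈ 9.3333)
(28*k)*a = (28*(-1))*(28/3) = -28*28/3 = -784/3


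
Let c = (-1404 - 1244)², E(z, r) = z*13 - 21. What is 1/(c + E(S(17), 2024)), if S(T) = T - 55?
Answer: 1/7011389 ≈ 1.4263e-7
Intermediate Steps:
S(T) = -55 + T
E(z, r) = -21 + 13*z (E(z, r) = 13*z - 21 = -21 + 13*z)
c = 7011904 (c = (-2648)² = 7011904)
1/(c + E(S(17), 2024)) = 1/(7011904 + (-21 + 13*(-55 + 17))) = 1/(7011904 + (-21 + 13*(-38))) = 1/(7011904 + (-21 - 494)) = 1/(7011904 - 515) = 1/7011389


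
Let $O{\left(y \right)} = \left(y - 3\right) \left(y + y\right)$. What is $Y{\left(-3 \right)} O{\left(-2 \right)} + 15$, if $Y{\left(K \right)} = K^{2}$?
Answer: $195$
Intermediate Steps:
$O{\left(y \right)} = 2 y \left(-3 + y\right)$ ($O{\left(y \right)} = \left(-3 + y\right) 2 y = 2 y \left(-3 + y\right)$)
$Y{\left(-3 \right)} O{\left(-2 \right)} + 15 = \left(-3\right)^{2} \cdot 2 \left(-2\right) \left(-3 - 2\right) + 15 = 9 \cdot 2 \left(-2\right) \left(-5\right) + 15 = 9 \cdot 20 + 15 = 180 + 15 = 195$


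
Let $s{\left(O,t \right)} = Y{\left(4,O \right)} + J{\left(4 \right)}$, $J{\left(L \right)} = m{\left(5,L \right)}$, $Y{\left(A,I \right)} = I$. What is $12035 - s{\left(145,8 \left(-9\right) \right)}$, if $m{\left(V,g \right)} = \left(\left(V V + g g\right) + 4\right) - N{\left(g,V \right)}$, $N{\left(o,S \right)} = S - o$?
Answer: $11846$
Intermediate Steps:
$m{\left(V,g \right)} = 4 + g + V^{2} + g^{2} - V$ ($m{\left(V,g \right)} = \left(\left(V V + g g\right) + 4\right) - \left(V - g\right) = \left(\left(V^{2} + g^{2}\right) + 4\right) - \left(V - g\right) = \left(4 + V^{2} + g^{2}\right) - \left(V - g\right) = 4 + g + V^{2} + g^{2} - V$)
$J{\left(L \right)} = 24 + L + L^{2}$ ($J{\left(L \right)} = 4 + L + 5^{2} + L^{2} - 5 = 4 + L + 25 + L^{2} - 5 = 24 + L + L^{2}$)
$s{\left(O,t \right)} = 44 + O$ ($s{\left(O,t \right)} = O + \left(24 + 4 + 4^{2}\right) = O + \left(24 + 4 + 16\right) = O + 44 = 44 + O$)
$12035 - s{\left(145,8 \left(-9\right) \right)} = 12035 - \left(44 + 145\right) = 12035 - 189 = 11846$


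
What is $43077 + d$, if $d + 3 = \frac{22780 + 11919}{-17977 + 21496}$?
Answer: $\frac{151612105}{3519} \approx 43084.0$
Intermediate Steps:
$d = \frac{24142}{3519}$ ($d = -3 + \frac{22780 + 11919}{-17977 + 21496} = -3 + \frac{34699}{3519} = \frac{24142}{3519} \approx 6.8605$)
$43077 + d = 43077 + \frac{24142}{3519} = \frac{151612105}{3519}$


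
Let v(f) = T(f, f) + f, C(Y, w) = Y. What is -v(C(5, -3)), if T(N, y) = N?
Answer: -10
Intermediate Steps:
v(f) = 2*f (v(f) = f + f = 2*f)
-v(C(5, -3)) = -2*5 = -1*10 = -10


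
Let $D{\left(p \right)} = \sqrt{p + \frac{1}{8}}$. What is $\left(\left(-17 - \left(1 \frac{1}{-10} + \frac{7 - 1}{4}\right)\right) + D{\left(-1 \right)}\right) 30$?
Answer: $-552 + \frac{15 i \sqrt{14}}{2} \approx -552.0 + 28.062 i$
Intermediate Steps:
$D{\left(p \right)} = \sqrt{\frac{1}{8} + p}$ ($D{\left(p \right)} = \sqrt{p + \frac{1}{8}} = \sqrt{\frac{1}{8} + p}$)
$\left(\left(-17 - \left(1 \frac{1}{-10} + \frac{7 - 1}{4}\right)\right) + D{\left(-1 \right)}\right) 30 = \left(\left(-17 - \left(1 \frac{1}{-10} + \frac{7 - 1}{4}\right)\right) + \frac{\sqrt{2 + 16 \left(-1\right)}}{4}\right) 30 = \left(\left(-17 - \left(1 \left(- \frac{1}{10}\right) + 6 \cdot \frac{1}{4}\right)\right) + \frac{\sqrt{2 - 16}}{4}\right) 30 = \left(\left(-17 - \left(- \frac{1}{10} + \frac{3}{2}\right)\right) + \frac{\sqrt{-14}}{4}\right) 30 = \left(\left(-17 - \frac{7}{5}\right) + \frac{i \sqrt{14}}{4}\right) 30 = \left(- \frac{92}{5} + \frac{i \sqrt{14}}{4}\right) 30 = -552 + \frac{15 i \sqrt{14}}{2}$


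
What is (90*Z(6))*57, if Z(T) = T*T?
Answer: 184680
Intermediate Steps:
Z(T) = T²
(90*Z(6))*57 = (90*6²)*57 = (90*36)*57 = 3240*57 = 184680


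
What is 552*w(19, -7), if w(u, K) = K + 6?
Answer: -552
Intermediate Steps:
w(u, K) = 6 + K
552*w(19, -7) = 552*(6 - 7) = 552*(-1) = -552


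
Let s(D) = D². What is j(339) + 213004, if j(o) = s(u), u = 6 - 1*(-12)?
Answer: 213328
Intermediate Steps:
u = 18 (u = 6 + 12 = 18)
j(o) = 324 (j(o) = 18² = 324)
j(339) + 213004 = 324 + 213004 = 213328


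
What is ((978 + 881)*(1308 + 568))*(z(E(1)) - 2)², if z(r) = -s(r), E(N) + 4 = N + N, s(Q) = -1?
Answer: 3487484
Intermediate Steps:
E(N) = -4 + 2*N (E(N) = -4 + (N + N) = -4 + 2*N)
z(r) = 1 (z(r) = -1*(-1) = 1)
((978 + 881)*(1308 + 568))*(z(E(1)) - 2)² = ((978 + 881)*(1308 + 568))*(1 - 2)² = (1859*1876)*(-1)² = 3487484*1 = 3487484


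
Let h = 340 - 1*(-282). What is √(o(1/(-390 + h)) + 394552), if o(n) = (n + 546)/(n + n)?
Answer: 3*√203506/2 ≈ 676.67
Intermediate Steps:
h = 622 (h = 340 + 282 = 622)
o(n) = (546 + n)/(2*n) (o(n) = (546 + n)/((2*n)) = (546 + n)*(1/(2*n)) = (546 + n)/(2*n))
√(o(1/(-390 + h)) + 394552) = √((546 + 1/(-390 + 622))/(2*(1/(-390 + 622))) + 394552) = √((546 + 1/232)/(2*(1/232)) + 394552) = √((½)*232*(126673/232) + 394552) = √(126673/2 + 394552) = √(915777/2) = 3*√203506/2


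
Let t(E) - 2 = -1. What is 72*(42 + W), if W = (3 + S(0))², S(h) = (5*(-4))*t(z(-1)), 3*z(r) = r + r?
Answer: 23832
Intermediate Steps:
z(r) = 2*r/3 (z(r) = (r + r)/3 = (2*r)/3 = 2*r/3)
t(E) = 1 (t(E) = 2 - 1 = 1)
S(h) = -20 (S(h) = (5*(-4))*1 = -20*1 = -20)
W = 289 (W = (3 - 20)² = (-17)² = 289)
72*(42 + W) = 72*(42 + 289) = 72*331 = 23832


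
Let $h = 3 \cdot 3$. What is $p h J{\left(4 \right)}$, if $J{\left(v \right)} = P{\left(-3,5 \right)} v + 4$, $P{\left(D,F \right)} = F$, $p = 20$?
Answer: $4320$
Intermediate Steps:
$J{\left(v \right)} = 4 + 5 v$ ($J{\left(v \right)} = 5 v + 4 = 4 + 5 v$)
$h = 9$
$p h J{\left(4 \right)} = 20 \cdot 9 \left(4 + 5 \cdot 4\right) = 180 \left(4 + 20\right) = 180 \cdot 24 = 4320$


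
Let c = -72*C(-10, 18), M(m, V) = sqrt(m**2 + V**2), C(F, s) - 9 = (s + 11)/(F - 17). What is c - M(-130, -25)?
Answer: -1712/3 - 5*sqrt(701) ≈ -703.05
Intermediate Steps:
C(F, s) = 9 + (11 + s)/(-17 + F) (C(F, s) = 9 + (s + 11)/(F - 17) = 9 + (11 + s)/(-17 + F))
M(m, V) = sqrt(V**2 + m**2)
c = -1712/3 (c = -72*(-142 + 18 + 9*(-10))/(-17 - 10) = -72*(-142 + 18 - 90)/(-27) = -(-8)*(-214)/3 = -72*214/27 = -1712/3 ≈ -570.67)
c - M(-130, -25) = -1712/3 - sqrt((-25)**2 + (-130)**2) = -1712/3 - sqrt(625 + 16900) = -1712/3 - sqrt(17525) = -1712/3 - 5*sqrt(701)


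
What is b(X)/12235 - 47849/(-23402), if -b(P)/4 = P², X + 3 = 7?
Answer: 583934787/286323470 ≈ 2.0394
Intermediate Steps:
X = 4 (X = -3 + 7 = 4)
b(P) = -4*P²
b(X)/12235 - 47849/(-23402) = -4*4²/12235 - 47849/(-23402) = -4*16*(1/12235) - 47849*(-1/23402) = -64*1/12235 + 47849/23402 = -64/12235 + 47849/23402 = 583934787/286323470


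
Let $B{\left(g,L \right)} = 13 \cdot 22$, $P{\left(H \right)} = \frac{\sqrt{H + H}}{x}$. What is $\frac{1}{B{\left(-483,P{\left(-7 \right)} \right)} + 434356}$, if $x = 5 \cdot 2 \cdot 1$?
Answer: $\frac{1}{434642} \approx 2.3007 \cdot 10^{-6}$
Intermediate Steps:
$x = 10$ ($x = 10 \cdot 1 = 10$)
$P{\left(H \right)} = \frac{\sqrt{2} \sqrt{H}}{10}$ ($P{\left(H \right)} = \frac{\sqrt{H + H}}{10} = \sqrt{2 H} \frac{1}{10} = \sqrt{2} \sqrt{H} \frac{1}{10} = \frac{\sqrt{2} \sqrt{H}}{10}$)
$B{\left(g,L \right)} = 286$
$\frac{1}{B{\left(-483,P{\left(-7 \right)} \right)} + 434356} = \frac{1}{286 + 434356} = \frac{1}{434642}$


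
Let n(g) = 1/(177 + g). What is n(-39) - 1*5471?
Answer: -754997/138 ≈ -5471.0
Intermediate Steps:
n(-39) - 1*5471 = 1/(177 - 39) - 1*5471 = 1/138 - 5471 = -754997/138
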